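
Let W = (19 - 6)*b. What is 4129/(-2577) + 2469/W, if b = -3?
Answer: -2174548/33501 ≈ -64.910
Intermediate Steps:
W = -39 (W = (19 - 6)*(-3) = 13*(-3) = -39)
4129/(-2577) + 2469/W = 4129/(-2577) + 2469/(-39) = 4129*(-1/2577) + 2469*(-1/39) = -4129/2577 - 823/13 = -2174548/33501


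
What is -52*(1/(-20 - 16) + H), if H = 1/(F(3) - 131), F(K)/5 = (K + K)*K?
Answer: 1001/369 ≈ 2.7127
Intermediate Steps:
F(K) = 10*K² (F(K) = 5*((K + K)*K) = 5*((2*K)*K) = 5*(2*K²) = 10*K²)
H = -1/41 (H = 1/(10*3² - 131) = 1/(10*9 - 131) = 1/(90 - 131) = 1/(-41) = -1/41 ≈ -0.024390)
-52*(1/(-20 - 16) + H) = -52*(1/(-20 - 16) - 1/41) = -52*(1/(-36) - 1/41) = -52*(-1/36 - 1/41) = -52*(-77/1476) = 1001/369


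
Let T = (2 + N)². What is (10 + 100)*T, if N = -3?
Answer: 110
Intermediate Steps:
T = 1 (T = (2 - 3)² = (-1)² = 1)
(10 + 100)*T = (10 + 100)*1 = 110*1 = 110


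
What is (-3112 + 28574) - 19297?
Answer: 6165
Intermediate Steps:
(-3112 + 28574) - 19297 = 25462 - 19297 = 6165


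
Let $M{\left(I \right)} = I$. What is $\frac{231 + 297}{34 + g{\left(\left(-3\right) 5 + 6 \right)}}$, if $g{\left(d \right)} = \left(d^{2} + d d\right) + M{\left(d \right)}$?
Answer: $\frac{48}{17} \approx 2.8235$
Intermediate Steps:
$g{\left(d \right)} = d + 2 d^{2}$ ($g{\left(d \right)} = \left(d^{2} + d d\right) + d = \left(d^{2} + d^{2}\right) + d = 2 d^{2} + d = d + 2 d^{2}$)
$\frac{231 + 297}{34 + g{\left(\left(-3\right) 5 + 6 \right)}} = \frac{231 + 297}{34 + \left(\left(-3\right) 5 + 6\right) \left(1 + 2 \left(\left(-3\right) 5 + 6\right)\right)} = \frac{528}{34 + \left(-15 + 6\right) \left(1 + 2 \left(-15 + 6\right)\right)} = \frac{528}{34 - 9 \left(1 + 2 \left(-9\right)\right)} = \frac{528}{34 - 9 \left(1 - 18\right)} = \frac{528}{34 - -153} = \frac{528}{34 + 153} = \frac{528}{187} = 528 \cdot \frac{1}{187} = \frac{48}{17}$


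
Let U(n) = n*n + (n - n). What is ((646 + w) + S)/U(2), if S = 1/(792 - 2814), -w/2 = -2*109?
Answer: 2187803/8088 ≈ 270.50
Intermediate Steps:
w = 436 (w = -(-4)*109 = -2*(-218) = 436)
S = -1/2022 (S = 1/(-2022) = -1/2022 ≈ -0.00049456)
U(n) = n**2 (U(n) = n**2 + 0 = n**2)
((646 + w) + S)/U(2) = ((646 + 436) - 1/2022)/(2**2) = (1082 - 1/2022)/4 = (2187803/2022)*(1/4) = 2187803/8088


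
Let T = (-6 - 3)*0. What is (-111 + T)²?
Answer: 12321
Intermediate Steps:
T = 0 (T = -9*0 = 0)
(-111 + T)² = (-111 + 0)² = (-111)² = 12321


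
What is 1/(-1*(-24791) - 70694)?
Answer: -1/45903 ≈ -2.1785e-5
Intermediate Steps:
1/(-1*(-24791) - 70694) = 1/(24791 - 70694) = 1/(-45903) = -1/45903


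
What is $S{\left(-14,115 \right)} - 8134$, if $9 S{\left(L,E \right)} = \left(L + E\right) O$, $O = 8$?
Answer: $- \frac{72398}{9} \approx -8044.2$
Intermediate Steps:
$S{\left(L,E \right)} = \frac{8 E}{9} + \frac{8 L}{9}$ ($S{\left(L,E \right)} = \frac{\left(L + E\right) 8}{9} = \frac{\left(E + L\right) 8}{9} = \frac{8 E + 8 L}{9} = \frac{8 E}{9} + \frac{8 L}{9}$)
$S{\left(-14,115 \right)} - 8134 = \left(\frac{8}{9} \cdot 115 + \frac{8}{9} \left(-14\right)\right) - 8134 = \left(\frac{920}{9} - \frac{112}{9}\right) - 8134 = \frac{808}{9} - 8134 = - \frac{72398}{9}$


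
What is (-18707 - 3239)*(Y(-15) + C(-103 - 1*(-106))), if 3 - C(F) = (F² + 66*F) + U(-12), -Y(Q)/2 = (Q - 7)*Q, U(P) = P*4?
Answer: 17907936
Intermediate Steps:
U(P) = 4*P
Y(Q) = -2*Q*(-7 + Q) (Y(Q) = -2*(Q - 7)*Q = -2*(-7 + Q)*Q = -2*Q*(-7 + Q))
C(F) = 51 - F² - 66*F (C(F) = 3 - ((F² + 66*F) + 4*(-12)) = 3 - ((F² + 66*F) - 48) = 3 - (-48 + F² + 66*F) = 3 + (48 - F² - 66*F) = 51 - F² - 66*F)
(-18707 - 3239)*(Y(-15) + C(-103 - 1*(-106))) = (-18707 - 3239)*(2*(-15)*(7 - 1*(-15)) + (51 - (-103 - 1*(-106))² - 66*(-103 - 1*(-106)))) = -21946*(2*(-15)*(7 + 15) + (51 - (-103 + 106)² - 66*(-103 + 106))) = -21946*(2*(-15)*22 + (51 - 1*3² - 66*3)) = -21946*(-660 + (51 - 1*9 - 198)) = -21946*(-660 + (51 - 9 - 198)) = -21946*(-660 - 156) = -21946*(-816) = 17907936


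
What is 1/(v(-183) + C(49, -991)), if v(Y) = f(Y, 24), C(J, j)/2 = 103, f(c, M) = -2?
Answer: 1/204 ≈ 0.0049020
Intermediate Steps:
C(J, j) = 206 (C(J, j) = 2*103 = 206)
v(Y) = -2
1/(v(-183) + C(49, -991)) = 1/(-2 + 206) = 1/204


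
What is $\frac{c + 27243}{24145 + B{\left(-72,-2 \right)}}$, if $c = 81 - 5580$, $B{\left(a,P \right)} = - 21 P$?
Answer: $\frac{21744}{24187} \approx 0.899$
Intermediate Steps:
$c = -5499$ ($c = 81 - 5580 = -5499$)
$\frac{c + 27243}{24145 + B{\left(-72,-2 \right)}} = \frac{-5499 + 27243}{24145 - -42} = \frac{21744}{24145 + 42} = \frac{21744}{24187}$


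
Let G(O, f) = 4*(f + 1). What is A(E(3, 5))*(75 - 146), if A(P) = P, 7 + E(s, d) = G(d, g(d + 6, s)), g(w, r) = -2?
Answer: 781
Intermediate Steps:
G(O, f) = 4 + 4*f (G(O, f) = 4*(1 + f) = 4 + 4*f)
E(s, d) = -11 (E(s, d) = -7 + (4 + 4*(-2)) = -7 + (4 - 8) = -7 - 4 = -11)
A(E(3, 5))*(75 - 146) = -11*(75 - 146) = -11*(-71) = 781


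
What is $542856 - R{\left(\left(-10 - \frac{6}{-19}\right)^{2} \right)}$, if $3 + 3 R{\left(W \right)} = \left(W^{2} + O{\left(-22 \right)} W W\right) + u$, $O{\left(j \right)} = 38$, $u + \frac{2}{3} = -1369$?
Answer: $\frac{503137730750}{1172889} \approx 4.2897 \cdot 10^{5}$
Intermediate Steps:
$u = - \frac{4109}{3}$ ($u = - \frac{2}{3} - 1369 = - \frac{4109}{3} \approx -1369.7$)
$R{\left(W \right)} = - \frac{4118}{9} + 13 W^{2}$ ($R{\left(W \right)} = -1 + \frac{\left(W^{2} + 38 W W\right) - \frac{4109}{3}}{3} = -1 + \frac{\left(W^{2} + 38 W^{2}\right) - \frac{4109}{3}}{3} = -1 + \frac{39 W^{2} - \frac{4109}{3}}{3} = -1 + \frac{- \frac{4109}{3} + 39 W^{2}}{3} = -1 + \left(- \frac{4109}{9} + 13 W^{2}\right) = - \frac{4118}{9} + 13 W^{2}$)
$542856 - R{\left(\left(-10 - \frac{6}{-19}\right)^{2} \right)} = 542856 - \left(- \frac{4118}{9} + 13 \left(\left(-10 - \frac{6}{-19}\right)^{2}\right)^{2}\right) = 542856 - \left(- \frac{4118}{9} + 13 \left(\left(-10 - - \frac{6}{19}\right)^{2}\right)^{2}\right) = 542856 - \left(- \frac{4118}{9} + 13 \left(\left(-10 + \frac{6}{19}\right)^{2}\right)^{2}\right) = 542856 - \left(- \frac{4118}{9} + 13 \left(\left(- \frac{184}{19}\right)^{2}\right)^{2}\right) = 542856 - \left(- \frac{4118}{9} + 13 \left(\frac{33856}{361}\right)^{2}\right) = 542856 - \left(- \frac{4118}{9} + 13 \cdot \frac{1146228736}{130321}\right) = 542856 - \left(- \frac{4118}{9} + \frac{14900973568}{130321}\right) = 542856 - \frac{133572100234}{1172889} = \frac{503137730750}{1172889}$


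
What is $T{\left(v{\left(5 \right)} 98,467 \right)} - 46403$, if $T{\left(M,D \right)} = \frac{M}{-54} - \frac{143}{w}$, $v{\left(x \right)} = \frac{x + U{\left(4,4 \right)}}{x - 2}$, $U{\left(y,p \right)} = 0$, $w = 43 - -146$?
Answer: $- \frac{26312645}{567} \approx -46407.0$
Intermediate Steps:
$w = 189$ ($w = 43 + 146 = 189$)
$v{\left(x \right)} = \frac{x}{-2 + x}$ ($v{\left(x \right)} = \frac{x + 0}{x - 2} = \frac{x}{-2 + x}$)
$T{\left(M,D \right)} = - \frac{143}{189} - \frac{M}{54}$ ($T{\left(M,D \right)} = \frac{M}{-54} - \frac{143}{189} = M \left(- \frac{1}{54}\right) - \frac{143}{189} = - \frac{M}{54} - \frac{143}{189} = - \frac{143}{189} - \frac{M}{54}$)
$T{\left(v{\left(5 \right)} 98,467 \right)} - 46403 = \left(- \frac{143}{189} - \frac{\frac{5}{-2 + 5} \cdot 98}{54}\right) - 46403 = \left(- \frac{143}{189} - \frac{\frac{5}{3} \cdot 98}{54}\right) - 46403 = \left(- \frac{143}{189} - \frac{245}{81}\right) - 46403 = - \frac{2144}{567} - 46403 = - \frac{26312645}{567}$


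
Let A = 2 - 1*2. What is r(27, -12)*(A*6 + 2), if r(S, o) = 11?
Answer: 22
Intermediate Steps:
A = 0 (A = 2 - 2 = 0)
r(27, -12)*(A*6 + 2) = 11*(0*6 + 2) = 11*(0 + 2) = 11*2 = 22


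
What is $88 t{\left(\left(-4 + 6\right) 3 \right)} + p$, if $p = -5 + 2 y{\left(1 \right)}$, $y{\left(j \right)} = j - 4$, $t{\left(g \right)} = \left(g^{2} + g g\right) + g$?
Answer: $6853$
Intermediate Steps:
$t{\left(g \right)} = g + 2 g^{2}$ ($t{\left(g \right)} = \left(g^{2} + g^{2}\right) + g = 2 g^{2} + g = g + 2 g^{2}$)
$y{\left(j \right)} = -4 + j$ ($y{\left(j \right)} = j - 4 = -4 + j$)
$p = -11$ ($p = -5 + 2 \left(-4 + 1\right) = -5 + 2 \left(-3\right) = -5 - 6 = -11$)
$88 t{\left(\left(-4 + 6\right) 3 \right)} + p = 88 \left(-4 + 6\right) 3 \left(1 + 2 \left(-4 + 6\right) 3\right) - 11 = 88 \cdot 2 \cdot 3 \left(1 + 2 \cdot 2 \cdot 3\right) - 11 = 88 \cdot 6 \left(1 + 2 \cdot 6\right) - 11 = 88 \cdot 6 \left(1 + 12\right) - 11 = 88 \cdot 6 \cdot 13 - 11 = 88 \cdot 78 - 11 = 6864 - 11 = 6853$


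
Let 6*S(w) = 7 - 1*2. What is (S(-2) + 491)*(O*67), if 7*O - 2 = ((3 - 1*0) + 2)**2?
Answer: 1779453/14 ≈ 1.2710e+5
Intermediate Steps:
S(w) = 5/6 (S(w) = (7 - 1*2)/6 = (7 - 2)/6 = (1/6)*5 = 5/6)
O = 27/7 (O = 2/7 + ((3 - 1*0) + 2)**2/7 = 2/7 + ((3 + 0) + 2)**2/7 = 2/7 + (3 + 2)**2/7 = 2/7 + (1/7)*5**2 = 2/7 + (1/7)*25 = 2/7 + 25/7 = 27/7 ≈ 3.8571)
(S(-2) + 491)*(O*67) = (5/6 + 491)*((27/7)*67) = (2951/6)*(1809/7) = 1779453/14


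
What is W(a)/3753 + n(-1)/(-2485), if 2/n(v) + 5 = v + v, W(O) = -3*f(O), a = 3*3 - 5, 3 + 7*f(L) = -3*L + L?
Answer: 29837/21761145 ≈ 0.0013711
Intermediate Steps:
f(L) = -3/7 - 2*L/7 (f(L) = -3/7 + (-3*L + L)/7 = -3/7 + (-2*L)/7 = -3/7 - 2*L/7)
a = 4 (a = 9 - 5 = 4)
W(O) = 9/7 + 6*O/7 (W(O) = -3*(-3/7 - 2*O/7) = 9/7 + 6*O/7)
n(v) = 2/(-5 + 2*v) (n(v) = 2/(-5 + (v + v)) = 2/(-5 + 2*v))
W(a)/3753 + n(-1)/(-2485) = (9/7 + (6/7)*4)/3753 + (2/(-5 + 2*(-1)))/(-2485) = (9/7 + 24/7)*(1/3753) + (2/(-5 - 2))*(-1/2485) = (33/7)*(1/3753) + (2/(-7))*(-1/2485) = 11/8757 + (2*(-⅐))*(-1/2485) = 11/8757 - 2/7*(-1/2485) = 11/8757 + 2/17395 = 29837/21761145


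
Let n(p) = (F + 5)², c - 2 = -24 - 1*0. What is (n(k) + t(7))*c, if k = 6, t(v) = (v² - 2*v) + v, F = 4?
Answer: -2706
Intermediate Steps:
c = -22 (c = 2 + (-24 - 1*0) = 2 + (-24 + 0) = 2 - 24 = -22)
t(v) = v² - v
n(p) = 81 (n(p) = (4 + 5)² = 9² = 81)
(n(k) + t(7))*c = (81 + 7*(-1 + 7))*(-22) = (81 + 7*6)*(-22) = (81 + 42)*(-22) = 123*(-22) = -2706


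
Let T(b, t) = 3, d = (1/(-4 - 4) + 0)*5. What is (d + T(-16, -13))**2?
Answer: 361/64 ≈ 5.6406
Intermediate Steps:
d = -5/8 (d = (1/(-8) + 0)*5 = (-1/8 + 0)*5 = -1/8*5 = -5/8 ≈ -0.62500)
(d + T(-16, -13))**2 = (-5/8 + 3)**2 = (19/8)**2 = 361/64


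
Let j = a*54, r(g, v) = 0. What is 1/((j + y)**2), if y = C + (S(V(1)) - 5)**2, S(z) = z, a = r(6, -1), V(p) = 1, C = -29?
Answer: 1/169 ≈ 0.0059172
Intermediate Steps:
a = 0
y = -13 (y = -29 + (1 - 5)**2 = -29 + (-4)**2 = -29 + 16 = -13)
j = 0 (j = 0*54 = 0)
1/((j + y)**2) = 1/((0 - 13)**2) = 1/((-13)**2) = 1/169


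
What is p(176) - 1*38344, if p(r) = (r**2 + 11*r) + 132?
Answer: -5300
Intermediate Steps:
p(r) = 132 + r**2 + 11*r
p(176) - 1*38344 = (132 + 176**2 + 11*176) - 1*38344 = (132 + 30976 + 1936) - 38344 = 33044 - 38344 = -5300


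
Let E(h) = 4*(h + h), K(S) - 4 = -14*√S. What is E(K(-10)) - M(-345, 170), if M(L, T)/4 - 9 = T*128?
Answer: -87044 - 112*I*√10 ≈ -87044.0 - 354.18*I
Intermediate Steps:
M(L, T) = 36 + 512*T (M(L, T) = 36 + 4*(T*128) = 36 + 4*(128*T) = 36 + 512*T)
K(S) = 4 - 14*√S
E(h) = 8*h (E(h) = 4*(2*h) = 8*h)
E(K(-10)) - M(-345, 170) = 8*(4 - 14*I*√10) - (36 + 512*170) = 8*(4 - 14*I*√10) - (36 + 87040) = 8*(4 - 14*I*√10) - 1*87076 = (32 - 112*I*√10) - 87076 = -87044 - 112*I*√10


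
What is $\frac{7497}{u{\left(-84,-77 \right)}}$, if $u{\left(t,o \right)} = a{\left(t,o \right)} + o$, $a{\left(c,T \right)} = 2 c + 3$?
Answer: $- \frac{7497}{242} \approx -30.979$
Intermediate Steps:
$a{\left(c,T \right)} = 3 + 2 c$
$u{\left(t,o \right)} = 3 + o + 2 t$ ($u{\left(t,o \right)} = \left(3 + 2 t\right) + o = 3 + o + 2 t$)
$\frac{7497}{u{\left(-84,-77 \right)}} = \frac{7497}{3 - 77 + 2 \left(-84\right)} = \frac{7497}{3 - 77 - 168} = \frac{7497}{-242} = 7497 \left(- \frac{1}{242}\right) = - \frac{7497}{242}$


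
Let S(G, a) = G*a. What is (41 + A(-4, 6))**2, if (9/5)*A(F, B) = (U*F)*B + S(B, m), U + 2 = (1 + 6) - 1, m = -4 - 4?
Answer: 1521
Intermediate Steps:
m = -8
U = 4 (U = -2 + ((1 + 6) - 1) = -2 + (7 - 1) = -2 + 6 = 4)
A(F, B) = -40*B/9 + 20*B*F/9 (A(F, B) = 5*((4*F)*B + B*(-8))/9 = 5*(4*B*F - 8*B)/9 = 5*(-8*B + 4*B*F)/9 = -40*B/9 + 20*B*F/9)
(41 + A(-4, 6))**2 = (41 + (20/9)*6*(-2 - 4))**2 = (41 + (20/9)*6*(-6))**2 = (41 - 80)**2 = (-39)**2 = 1521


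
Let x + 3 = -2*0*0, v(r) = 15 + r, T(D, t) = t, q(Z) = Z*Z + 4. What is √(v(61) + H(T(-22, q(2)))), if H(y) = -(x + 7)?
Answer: 6*√2 ≈ 8.4853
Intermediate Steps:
q(Z) = 4 + Z² (q(Z) = Z² + 4 = 4 + Z²)
x = -3 (x = -3 - 2*0*0 = -3 + 0*0 = -3 + 0 = -3)
H(y) = -4 (H(y) = -(-3 + 7) = -1*4 = -4)
√(v(61) + H(T(-22, q(2)))) = √((15 + 61) - 4) = √(76 - 4) = √72 = 6*√2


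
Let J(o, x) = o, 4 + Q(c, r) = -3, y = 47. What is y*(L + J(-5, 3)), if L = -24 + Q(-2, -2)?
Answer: -1692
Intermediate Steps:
Q(c, r) = -7 (Q(c, r) = -4 - 3 = -7)
L = -31 (L = -24 - 7 = -31)
y*(L + J(-5, 3)) = 47*(-31 - 5) = 47*(-36) = -1692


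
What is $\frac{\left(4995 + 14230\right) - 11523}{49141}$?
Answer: $\frac{7702}{49141} \approx 0.15673$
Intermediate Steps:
$\frac{\left(4995 + 14230\right) - 11523}{49141} = \left(19225 - 11523\right) \frac{1}{49141} = 7702 \cdot \frac{1}{49141} = \frac{7702}{49141}$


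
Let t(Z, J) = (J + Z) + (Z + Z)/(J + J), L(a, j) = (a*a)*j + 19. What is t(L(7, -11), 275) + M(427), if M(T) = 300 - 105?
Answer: -2854/55 ≈ -51.891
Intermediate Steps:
L(a, j) = 19 + j*a² (L(a, j) = a²*j + 19 = j*a² + 19 = 19 + j*a²)
M(T) = 195
t(Z, J) = J + Z + Z/J (t(Z, J) = (J + Z) + (2*Z)/((2*J)) = (J + Z) + (2*Z)*(1/(2*J)) = (J + Z) + Z/J = J + Z + Z/J)
t(L(7, -11), 275) + M(427) = (275 + (19 - 11*7²) + (19 - 11*7²)/275) + 195 = (275 + (19 - 11*49) + (19 - 11*49)*(1/275)) + 195 = (275 + (19 - 539) + (19 - 539)*(1/275)) + 195 = (275 - 520 - 520*1/275) + 195 = (275 - 520 - 104/55) + 195 = -13579/55 + 195 = -2854/55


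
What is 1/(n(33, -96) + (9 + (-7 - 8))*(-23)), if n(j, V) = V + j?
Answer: 1/75 ≈ 0.013333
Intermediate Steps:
1/(n(33, -96) + (9 + (-7 - 8))*(-23)) = 1/((-96 + 33) + (9 + (-7 - 8))*(-23)) = 1/(-63 + (9 - 15)*(-23)) = 1/(-63 - 6*(-23)) = 1/(-63 + 138) = 1/75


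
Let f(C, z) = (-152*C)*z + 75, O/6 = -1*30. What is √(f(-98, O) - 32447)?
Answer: 2*I*√678413 ≈ 1647.3*I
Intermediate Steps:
O = -180 (O = 6*(-1*30) = 6*(-30) = -180)
f(C, z) = 75 - 152*C*z (f(C, z) = -152*C*z + 75 = 75 - 152*C*z)
√(f(-98, O) - 32447) = √((75 - 152*(-98)*(-180)) - 32447) = √((75 - 2681280) - 32447) = √(-2681205 - 32447) = √(-2713652) = 2*I*√678413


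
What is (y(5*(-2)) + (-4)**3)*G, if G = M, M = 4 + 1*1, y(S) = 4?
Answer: -300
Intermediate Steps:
M = 5 (M = 4 + 1 = 5)
G = 5
(y(5*(-2)) + (-4)**3)*G = (4 + (-4)**3)*5 = (4 - 64)*5 = -60*5 = -300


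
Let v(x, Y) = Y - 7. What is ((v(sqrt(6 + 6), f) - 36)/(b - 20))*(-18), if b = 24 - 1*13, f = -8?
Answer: -102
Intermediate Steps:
b = 11 (b = 24 - 13 = 11)
v(x, Y) = -7 + Y
((v(sqrt(6 + 6), f) - 36)/(b - 20))*(-18) = (((-7 - 8) - 36)/(11 - 20))*(-18) = ((-15 - 36)/(-9))*(-18) = -51*(-1/9)*(-18) = (17/3)*(-18) = -102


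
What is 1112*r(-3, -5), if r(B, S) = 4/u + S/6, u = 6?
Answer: -556/3 ≈ -185.33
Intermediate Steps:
r(B, S) = 2/3 + S/6 (r(B, S) = 4/6 + S/6 = 4*(1/6) + S*(1/6) = 2/3 + S/6)
1112*r(-3, -5) = 1112*(2/3 + (1/6)*(-5)) = 1112*(2/3 - 5/6) = 1112*(-1/6) = -556/3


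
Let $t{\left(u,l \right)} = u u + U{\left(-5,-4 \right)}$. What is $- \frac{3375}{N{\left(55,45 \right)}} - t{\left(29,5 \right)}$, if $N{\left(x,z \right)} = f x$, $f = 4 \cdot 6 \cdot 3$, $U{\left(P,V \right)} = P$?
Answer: $- \frac{73643}{88} \approx -836.85$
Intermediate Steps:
$f = 72$ ($f = 24 \cdot 3 = 72$)
$N{\left(x,z \right)} = 72 x$
$t{\left(u,l \right)} = -5 + u^{2}$ ($t{\left(u,l \right)} = u u - 5 = u^{2} - 5 = -5 + u^{2}$)
$- \frac{3375}{N{\left(55,45 \right)}} - t{\left(29,5 \right)} = - \frac{3375}{72 \cdot 55} - \left(-5 + 29^{2}\right) = - \frac{3375}{3960} - \left(-5 + 841\right) = \left(-3375\right) \frac{1}{3960} - 836 = - \frac{75}{88} - 836 = - \frac{73643}{88}$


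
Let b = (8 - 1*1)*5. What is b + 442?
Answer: 477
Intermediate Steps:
b = 35 (b = (8 - 1)*5 = 7*5 = 35)
b + 442 = 35 + 442 = 477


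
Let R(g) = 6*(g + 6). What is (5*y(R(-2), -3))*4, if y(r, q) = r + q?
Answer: 420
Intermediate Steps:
R(g) = 36 + 6*g (R(g) = 6*(6 + g) = 36 + 6*g)
y(r, q) = q + r
(5*y(R(-2), -3))*4 = (5*(-3 + (36 + 6*(-2))))*4 = (5*(-3 + (36 - 12)))*4 = (5*(-3 + 24))*4 = (5*21)*4 = 105*4 = 420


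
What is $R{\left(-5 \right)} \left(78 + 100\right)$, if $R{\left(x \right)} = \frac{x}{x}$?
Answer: $178$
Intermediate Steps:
$R{\left(x \right)} = 1$
$R{\left(-5 \right)} \left(78 + 100\right) = 1 \left(78 + 100\right) = 1 \cdot 178 = 178$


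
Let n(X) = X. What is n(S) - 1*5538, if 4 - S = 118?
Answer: -5652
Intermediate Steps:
S = -114 (S = 4 - 1*118 = 4 - 118 = -114)
n(S) - 1*5538 = -114 - 1*5538 = -114 - 5538 = -5652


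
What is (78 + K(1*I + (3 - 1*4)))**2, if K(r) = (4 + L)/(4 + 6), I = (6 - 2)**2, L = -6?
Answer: 151321/25 ≈ 6052.8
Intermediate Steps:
I = 16 (I = 4**2 = 16)
K(r) = -1/5 (K(r) = (4 - 6)/(4 + 6) = -2/10 = -2*1/10 = -1/5)
(78 + K(1*I + (3 - 1*4)))**2 = (78 - 1/5)**2 = (389/5)**2 = 151321/25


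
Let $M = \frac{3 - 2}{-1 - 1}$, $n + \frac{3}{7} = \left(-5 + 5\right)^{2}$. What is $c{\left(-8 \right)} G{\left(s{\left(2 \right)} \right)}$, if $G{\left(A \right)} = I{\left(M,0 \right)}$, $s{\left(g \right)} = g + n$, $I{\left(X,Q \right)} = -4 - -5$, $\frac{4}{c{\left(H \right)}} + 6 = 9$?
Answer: $\frac{4}{3} \approx 1.3333$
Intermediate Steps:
$n = - \frac{3}{7}$ ($n = - \frac{3}{7} + \left(-5 + 5\right)^{2} = - \frac{3}{7} + 0^{2} = - \frac{3}{7} + 0 = - \frac{3}{7} \approx -0.42857$)
$c{\left(H \right)} = \frac{4}{3}$ ($c{\left(H \right)} = \frac{4}{-6 + 9} = \frac{4}{3}$)
$M = - \frac{1}{2}$ ($M = 1 \frac{1}{-2} = 1 \left(- \frac{1}{2}\right) = - \frac{1}{2} \approx -0.5$)
$I{\left(X,Q \right)} = 1$ ($I{\left(X,Q \right)} = -4 + 5 = 1$)
$s{\left(g \right)} = - \frac{3}{7} + g$ ($s{\left(g \right)} = g - \frac{3}{7} = - \frac{3}{7} + g$)
$G{\left(A \right)} = 1$
$c{\left(-8 \right)} G{\left(s{\left(2 \right)} \right)} = \frac{4}{3} \cdot 1 = \frac{4}{3}$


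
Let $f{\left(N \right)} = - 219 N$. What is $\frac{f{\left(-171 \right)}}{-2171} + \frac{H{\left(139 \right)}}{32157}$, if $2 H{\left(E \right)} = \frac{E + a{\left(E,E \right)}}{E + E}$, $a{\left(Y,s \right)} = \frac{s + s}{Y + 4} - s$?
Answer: $- \frac{2037957283}{118144818} \approx -17.25$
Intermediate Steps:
$a{\left(Y,s \right)} = - s + \frac{2 s}{4 + Y}$ ($a{\left(Y,s \right)} = \frac{2 s}{4 + Y} - s = - s + \frac{2 s}{4 + Y}$)
$H{\left(E \right)} = \frac{E - \frac{E \left(2 + E\right)}{4 + E}}{4 E}$ ($H{\left(E \right)} = \frac{\left(E - \frac{E \left(2 + E\right)}{4 + E}\right) \frac{1}{E + E}}{2} = \frac{\left(E - \frac{E \left(2 + E\right)}{4 + E}\right) \frac{1}{2 E}}{2} = \frac{\frac{1}{2} \frac{1}{E} \left(E - \frac{E \left(2 + E\right)}{4 + E}\right)}{2} = \frac{E - \frac{E \left(2 + E\right)}{4 + E}}{4 E}$)
$\frac{f{\left(-171 \right)}}{-2171} + \frac{H{\left(139 \right)}}{32157} = \frac{\left(-219\right) \left(-171\right)}{-2171} + \frac{\frac{1}{2} \frac{1}{4 + 139}}{32157} = 37449 \left(- \frac{1}{2171}\right) + \frac{1}{2 \cdot 143} \cdot \frac{1}{32157} = - \frac{37449}{2171} + \frac{1}{2} \cdot \frac{1}{143} \cdot \frac{1}{32157} = - \frac{37449}{2171} + \frac{1}{286} \cdot \frac{1}{32157} = - \frac{37449}{2171} + \frac{1}{9196902} = - \frac{2037957283}{118144818}$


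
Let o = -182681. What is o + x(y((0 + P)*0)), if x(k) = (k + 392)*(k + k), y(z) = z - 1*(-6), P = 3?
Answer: -177905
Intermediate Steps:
y(z) = 6 + z (y(z) = z + 6 = 6 + z)
x(k) = 2*k*(392 + k) (x(k) = (392 + k)*(2*k) = 2*k*(392 + k))
o + x(y((0 + P)*0)) = -182681 + 2*(6 + (0 + 3)*0)*(392 + (6 + (0 + 3)*0)) = -182681 + 2*(6 + 3*0)*(392 + (6 + 3*0)) = -182681 + 2*(6 + 0)*(392 + (6 + 0)) = -182681 + 2*6*(392 + 6) = -182681 + 2*6*398 = -182681 + 4776 = -177905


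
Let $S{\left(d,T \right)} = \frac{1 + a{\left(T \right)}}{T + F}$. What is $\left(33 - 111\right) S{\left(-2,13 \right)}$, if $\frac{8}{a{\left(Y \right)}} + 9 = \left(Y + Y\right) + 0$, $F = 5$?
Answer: $- \frac{325}{51} \approx -6.3726$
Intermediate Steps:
$a{\left(Y \right)} = \frac{8}{-9 + 2 Y}$ ($a{\left(Y \right)} = \frac{8}{-9 + \left(\left(Y + Y\right) + 0\right)} = \frac{8}{-9 + \left(2 Y + 0\right)} = \frac{8}{-9 + 2 Y}$)
$S{\left(d,T \right)} = \frac{1 + \frac{8}{-9 + 2 T}}{5 + T}$ ($S{\left(d,T \right)} = \frac{1 + \frac{8}{-9 + 2 T}}{T + 5} = \frac{1 + \frac{8}{-9 + 2 T}}{5 + T}$)
$\left(33 - 111\right) S{\left(-2,13 \right)} = \left(33 - 111\right) \frac{-1 + 2 \cdot 13}{\left(-9 + 2 \cdot 13\right) \left(5 + 13\right)} = - 78 \frac{-1 + 26}{\left(-9 + 26\right) 18} = - 78 \cdot \frac{1}{17} \cdot \frac{1}{18} \cdot 25 = \left(-78\right) \frac{25}{306} = - \frac{325}{51}$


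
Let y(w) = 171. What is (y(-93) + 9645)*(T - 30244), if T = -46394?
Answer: -752278608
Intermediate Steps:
(y(-93) + 9645)*(T - 30244) = (171 + 9645)*(-46394 - 30244) = 9816*(-76638) = -752278608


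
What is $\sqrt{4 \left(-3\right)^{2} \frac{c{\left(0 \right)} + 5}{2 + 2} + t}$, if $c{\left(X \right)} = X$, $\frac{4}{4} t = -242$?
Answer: $i \sqrt{197} \approx 14.036 i$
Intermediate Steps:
$t = -242$
$\sqrt{4 \left(-3\right)^{2} \frac{c{\left(0 \right)} + 5}{2 + 2} + t} = \sqrt{4 \left(-3\right)^{2} \frac{0 + 5}{2 + 2} - 242} = \sqrt{4 \cdot 9 \cdot \frac{5}{4} - 242} = \sqrt{36 \cdot 5 \cdot \frac{1}{4} - 242} = \sqrt{36 \cdot \frac{5}{4} - 242} = \sqrt{45 - 242} = \sqrt{-197} = i \sqrt{197}$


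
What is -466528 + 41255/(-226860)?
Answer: -21167316667/45372 ≈ -4.6653e+5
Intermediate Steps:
-466528 + 41255/(-226860) = -466528 + 41255*(-1/226860) = -466528 - 8251/45372 = -21167316667/45372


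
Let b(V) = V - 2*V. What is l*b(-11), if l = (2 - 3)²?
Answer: 11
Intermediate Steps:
b(V) = -V
l = 1 (l = (-1)² = 1)
l*b(-11) = 1*(-1*(-11)) = 1*11 = 11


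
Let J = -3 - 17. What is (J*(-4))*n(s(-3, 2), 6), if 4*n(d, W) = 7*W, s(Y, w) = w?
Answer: 840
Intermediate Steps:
n(d, W) = 7*W/4 (n(d, W) = (7*W)/4 = 7*W/4)
J = -20
(J*(-4))*n(s(-3, 2), 6) = (-20*(-4))*((7/4)*6) = 80*(21/2) = 840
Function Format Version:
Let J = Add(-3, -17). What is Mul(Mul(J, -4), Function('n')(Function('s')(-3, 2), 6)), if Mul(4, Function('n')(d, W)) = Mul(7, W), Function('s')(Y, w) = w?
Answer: 840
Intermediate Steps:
Function('n')(d, W) = Mul(Rational(7, 4), W) (Function('n')(d, W) = Mul(Rational(1, 4), Mul(7, W)) = Mul(Rational(7, 4), W))
J = -20
Mul(Mul(J, -4), Function('n')(Function('s')(-3, 2), 6)) = Mul(Mul(-20, -4), Mul(Rational(7, 4), 6)) = Mul(80, Rational(21, 2)) = 840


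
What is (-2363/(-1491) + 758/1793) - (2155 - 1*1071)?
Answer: -2892558455/2673363 ≈ -1082.0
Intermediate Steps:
(-2363/(-1491) + 758/1793) - (2155 - 1*1071) = (-2363*(-1/1491) + 758*(1/1793)) - (2155 - 1071) = (2363/1491 + 758/1793) - 1*1084 = 5367037/2673363 - 1084 = -2892558455/2673363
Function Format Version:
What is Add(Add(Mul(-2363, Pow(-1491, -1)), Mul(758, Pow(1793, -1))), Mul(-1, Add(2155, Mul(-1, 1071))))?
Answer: Rational(-2892558455, 2673363) ≈ -1082.0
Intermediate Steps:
Add(Add(Mul(-2363, Pow(-1491, -1)), Mul(758, Pow(1793, -1))), Mul(-1, Add(2155, Mul(-1, 1071)))) = Add(Add(Mul(-2363, Rational(-1, 1491)), Mul(758, Rational(1, 1793))), Mul(-1, Add(2155, -1071))) = Add(Add(Rational(2363, 1491), Rational(758, 1793)), Mul(-1, 1084)) = Add(Rational(5367037, 2673363), -1084) = Rational(-2892558455, 2673363)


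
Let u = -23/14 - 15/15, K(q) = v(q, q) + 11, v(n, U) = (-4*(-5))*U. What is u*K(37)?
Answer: -27787/14 ≈ -1984.8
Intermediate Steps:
v(n, U) = 20*U
K(q) = 11 + 20*q (K(q) = 20*q + 11 = 11 + 20*q)
u = -37/14 (u = -23*1/14 - 15*1/15 = -23/14 - 1 = -37/14 ≈ -2.6429)
u*K(37) = -37*(11 + 20*37)/14 = -37*(11 + 740)/14 = -37/14*751 = -27787/14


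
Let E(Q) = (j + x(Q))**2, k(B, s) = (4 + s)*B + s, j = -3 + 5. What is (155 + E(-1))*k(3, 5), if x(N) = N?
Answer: 4992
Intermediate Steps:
j = 2
k(B, s) = s + B*(4 + s) (k(B, s) = B*(4 + s) + s = s + B*(4 + s))
E(Q) = (2 + Q)**2
(155 + E(-1))*k(3, 5) = (155 + (2 - 1)**2)*(5 + 4*3 + 3*5) = (155 + 1**2)*(5 + 12 + 15) = (155 + 1)*32 = 156*32 = 4992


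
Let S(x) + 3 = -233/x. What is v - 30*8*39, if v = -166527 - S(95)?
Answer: -16708747/95 ≈ -1.7588e+5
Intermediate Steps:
S(x) = -3 - 233/x
v = -15819547/95 (v = -166527 - (-3 - 233/95) = -166527 - 1*(-518/95) = -166527 + 518/95 = -15819547/95 ≈ -1.6652e+5)
v - 30*8*39 = -15819547/95 - 30*8*39 = -15819547/95 - 240*39 = -15819547/95 - 1*9360 = -15819547/95 - 9360 = -16708747/95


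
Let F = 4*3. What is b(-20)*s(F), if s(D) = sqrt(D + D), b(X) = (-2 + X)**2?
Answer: 968*sqrt(6) ≈ 2371.1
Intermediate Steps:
F = 12
s(D) = sqrt(2)*sqrt(D) (s(D) = sqrt(2*D) = sqrt(2)*sqrt(D))
b(-20)*s(F) = (-2 - 20)**2*(sqrt(2)*sqrt(12)) = (-22)**2*(sqrt(2)*(2*sqrt(3))) = 484*(2*sqrt(6)) = 968*sqrt(6)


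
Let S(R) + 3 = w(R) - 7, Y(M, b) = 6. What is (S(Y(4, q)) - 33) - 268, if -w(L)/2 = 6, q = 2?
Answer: -323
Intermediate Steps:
w(L) = -12 (w(L) = -2*6 = -12)
S(R) = -22 (S(R) = -3 + (-12 - 7) = -3 - 19 = -22)
(S(Y(4, q)) - 33) - 268 = (-22 - 33) - 268 = -55 - 268 = -323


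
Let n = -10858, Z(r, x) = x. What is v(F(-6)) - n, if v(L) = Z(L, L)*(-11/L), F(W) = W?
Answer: 10847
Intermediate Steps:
v(L) = -11 (v(L) = L*(-11/L) = -11)
v(F(-6)) - n = -11 - 1*(-10858) = -11 + 10858 = 10847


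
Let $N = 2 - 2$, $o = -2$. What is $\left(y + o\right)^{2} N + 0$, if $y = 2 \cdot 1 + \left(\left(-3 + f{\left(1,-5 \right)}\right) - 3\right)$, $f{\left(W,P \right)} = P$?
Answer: $0$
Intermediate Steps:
$N = 0$
$y = -9$ ($y = 2 \cdot 1 - 11 = 2 - 11 = -9$)
$\left(y + o\right)^{2} N + 0 = \left(-9 - 2\right)^{2} \cdot 0 + 0 = \left(-11\right)^{2} \cdot 0 + 0 = 121 \cdot 0 + 0 = 0 + 0 = 0$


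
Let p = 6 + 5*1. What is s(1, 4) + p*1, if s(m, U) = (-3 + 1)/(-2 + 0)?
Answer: 12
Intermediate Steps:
p = 11 (p = 6 + 5 = 11)
s(m, U) = 1 (s(m, U) = -2/(-2) = -2*(-½) = 1)
s(1, 4) + p*1 = 1 + 11*1 = 1 + 11 = 12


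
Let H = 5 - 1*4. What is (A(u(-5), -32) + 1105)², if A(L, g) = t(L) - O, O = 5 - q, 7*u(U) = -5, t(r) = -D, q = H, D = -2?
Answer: 1216609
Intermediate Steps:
H = 1 (H = 5 - 4 = 1)
q = 1
t(r) = 2 (t(r) = -1*(-2) = 2)
u(U) = -5/7 (u(U) = (⅐)*(-5) = -5/7)
O = 4 (O = 5 - 1*1 = 5 - 1 = 4)
A(L, g) = -2 (A(L, g) = 2 - 1*4 = 2 - 4 = -2)
(A(u(-5), -32) + 1105)² = (-2 + 1105)² = 1103² = 1216609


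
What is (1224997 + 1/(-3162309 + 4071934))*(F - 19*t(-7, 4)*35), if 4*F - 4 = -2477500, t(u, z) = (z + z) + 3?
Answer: -698311967335306814/909625 ≈ -7.6769e+11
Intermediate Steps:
t(u, z) = 3 + 2*z (t(u, z) = 2*z + 3 = 3 + 2*z)
F = -619374 (F = 1 + (1/4)*(-2477500) = 1 - 619375 = -619374)
(1224997 + 1/(-3162309 + 4071934))*(F - 19*t(-7, 4)*35) = (1224997 + 1/(-3162309 + 4071934))*(-619374 - 19*(3 + 2*4)*35) = (1224997 + 1/909625)*(-619374 - 19*(3 + 8)*35) = (1224997 + 1/909625)*(-619374 - 19*11*35) = 1114287896126*(-619374 - 209*35)/909625 = 1114287896126*(-619374 - 7315)/909625 = (1114287896126/909625)*(-626689) = -698311967335306814/909625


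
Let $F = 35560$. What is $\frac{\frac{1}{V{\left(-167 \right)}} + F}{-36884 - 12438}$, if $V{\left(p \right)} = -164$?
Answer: $- \frac{448603}{622216} \approx -0.72098$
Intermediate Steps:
$\frac{\frac{1}{V{\left(-167 \right)}} + F}{-36884 - 12438} = \frac{\frac{1}{-164} + 35560}{-36884 - 12438} = \frac{- \frac{1}{164} + 35560}{-49322} = \frac{5831839}{164} \left(- \frac{1}{49322}\right) = - \frac{448603}{622216}$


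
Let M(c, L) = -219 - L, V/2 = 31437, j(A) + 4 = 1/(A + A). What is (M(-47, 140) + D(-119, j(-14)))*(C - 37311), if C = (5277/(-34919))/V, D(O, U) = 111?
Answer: 3385869445344844/365916201 ≈ 9.2531e+6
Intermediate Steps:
j(A) = -4 + 1/(2*A) (j(A) = -4 + 1/(A + A) = -4 + 1/(2*A))
V = 62874 (V = 2*31437 = 62874)
C = -1759/731832402 (C = (5277/(-34919))/62874 = (5277*(-1/34919))*(1/62874) = -5277/34919*1/62874 = -1759/731832402 ≈ -2.4036e-6)
(M(-47, 140) + D(-119, j(-14)))*(C - 37311) = ((-219 - 1*140) + 111)*(-1759/731832402 - 37311) = ((-219 - 140) + 111)*(-27305398752781/731832402) = (-359 + 111)*(-27305398752781/731832402) = -248*(-27305398752781/731832402) = 3385869445344844/365916201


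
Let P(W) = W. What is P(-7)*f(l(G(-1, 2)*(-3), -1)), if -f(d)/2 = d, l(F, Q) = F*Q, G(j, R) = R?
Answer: 84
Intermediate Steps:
f(d) = -2*d
P(-7)*f(l(G(-1, 2)*(-3), -1)) = -(-14)*(2*(-3))*(-1) = -(-14)*(-6*(-1)) = -(-14)*6 = -7*(-12) = 84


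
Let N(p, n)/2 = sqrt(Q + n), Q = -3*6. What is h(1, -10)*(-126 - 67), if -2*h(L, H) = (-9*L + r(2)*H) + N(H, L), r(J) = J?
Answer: -5597/2 + 193*I*sqrt(17) ≈ -2798.5 + 795.76*I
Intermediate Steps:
Q = -18
N(p, n) = 2*sqrt(-18 + n)
h(L, H) = -H - sqrt(-18 + L) + 9*L/2 (h(L, H) = -((-9*L + 2*H) + 2*sqrt(-18 + L))/2 = -(-9*L + 2*H + 2*sqrt(-18 + L))/2 = -H - sqrt(-18 + L) + 9*L/2)
h(1, -10)*(-126 - 67) = (-1*(-10) - sqrt(-18 + 1) + (9/2)*1)*(-126 - 67) = (10 - sqrt(-17) + 9/2)*(-193) = (10 - I*sqrt(17) + 9/2)*(-193) = (29/2 - I*sqrt(17))*(-193) = -5597/2 + 193*I*sqrt(17)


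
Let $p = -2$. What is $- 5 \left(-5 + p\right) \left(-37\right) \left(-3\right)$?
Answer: $3885$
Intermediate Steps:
$- 5 \left(-5 + p\right) \left(-37\right) \left(-3\right) = - 5 \left(-5 - 2\right) \left(-37\right) \left(-3\right) = \left(-5\right) \left(-7\right) \left(-37\right) \left(-3\right) = 35 \left(-37\right) \left(-3\right) = \left(-1295\right) \left(-3\right) = 3885$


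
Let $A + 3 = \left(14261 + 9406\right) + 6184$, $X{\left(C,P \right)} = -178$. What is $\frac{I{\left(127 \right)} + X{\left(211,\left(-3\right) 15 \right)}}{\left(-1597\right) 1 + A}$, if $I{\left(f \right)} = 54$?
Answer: $- \frac{124}{28251} \approx -0.0043892$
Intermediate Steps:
$A = 29848$ ($A = -3 + \left(\left(14261 + 9406\right) + 6184\right) = -3 + \left(23667 + 6184\right) = -3 + 29851 = 29848$)
$\frac{I{\left(127 \right)} + X{\left(211,\left(-3\right) 15 \right)}}{\left(-1597\right) 1 + A} = \frac{54 - 178}{\left(-1597\right) 1 + 29848} = - \frac{124}{-1597 + 29848} = - \frac{124}{28251}$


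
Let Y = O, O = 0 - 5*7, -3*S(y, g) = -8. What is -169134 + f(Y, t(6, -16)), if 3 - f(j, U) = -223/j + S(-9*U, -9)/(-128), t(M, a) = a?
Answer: -284150749/1680 ≈ -1.6914e+5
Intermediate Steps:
S(y, g) = 8/3 (S(y, g) = -⅓*(-8) = 8/3)
O = -35 (O = 0 - 35 = -35)
Y = -35
f(j, U) = 145/48 + 223/j (f(j, U) = 3 - (-223/j + (8/3)/(-128)) = 3 - (-223/j + (8/3)*(-1/128)) = 3 - (-223/j - 1/48) = 3 - (-1/48 - 223/j) = 3 + (1/48 + 223/j) = 145/48 + 223/j)
-169134 + f(Y, t(6, -16)) = -169134 + (145/48 + 223/(-35)) = -169134 + (145/48 + 223*(-1/35)) = -169134 + (145/48 - 223/35) = -169134 - 5629/1680 = -284150749/1680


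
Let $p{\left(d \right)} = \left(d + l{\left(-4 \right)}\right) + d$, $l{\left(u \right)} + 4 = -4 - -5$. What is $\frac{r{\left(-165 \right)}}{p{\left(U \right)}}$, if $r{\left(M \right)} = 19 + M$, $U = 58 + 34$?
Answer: $- \frac{146}{181} \approx -0.80663$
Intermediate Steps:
$l{\left(u \right)} = -3$ ($l{\left(u \right)} = -4 - -1 = -4 + \left(-4 + 5\right) = -4 + 1 = -3$)
$U = 92$
$p{\left(d \right)} = -3 + 2 d$ ($p{\left(d \right)} = \left(d - 3\right) + d = \left(-3 + d\right) + d = -3 + 2 d$)
$\frac{r{\left(-165 \right)}}{p{\left(U \right)}} = \frac{19 - 165}{-3 + 2 \cdot 92} = - \frac{146}{-3 + 184} = - \frac{146}{181}$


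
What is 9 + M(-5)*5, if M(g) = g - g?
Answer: 9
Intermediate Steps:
M(g) = 0
9 + M(-5)*5 = 9 + 0*5 = 9 + 0 = 9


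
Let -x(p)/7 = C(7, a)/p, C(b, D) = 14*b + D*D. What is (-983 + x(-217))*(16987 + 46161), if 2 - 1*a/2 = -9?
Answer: -1887556868/31 ≈ -6.0889e+7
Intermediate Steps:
a = 22 (a = 4 - 2*(-9) = 4 + 18 = 22)
C(b, D) = D**2 + 14*b (C(b, D) = 14*b + D**2 = D**2 + 14*b)
x(p) = -4074/p (x(p) = -7*(22**2 + 14*7)/p = -7*(484 + 98)/p = -4074/p)
(-983 + x(-217))*(16987 + 46161) = (-983 - 4074/(-217))*(16987 + 46161) = (-983 - 4074*(-1/217))*63148 = (-983 + 582/31)*63148 = -29891/31*63148 = -1887556868/31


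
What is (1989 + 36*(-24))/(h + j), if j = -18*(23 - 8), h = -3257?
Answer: -1125/3527 ≈ -0.31897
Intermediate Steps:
j = -270 (j = -18*15 = -270)
(1989 + 36*(-24))/(h + j) = (1989 + 36*(-24))/(-3257 - 270) = (1989 - 864)/(-3527) = 1125*(-1/3527) = -1125/3527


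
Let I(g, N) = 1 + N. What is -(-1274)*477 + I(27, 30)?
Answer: 607729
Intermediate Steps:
-(-1274)*477 + I(27, 30) = -(-1274)*477 + (1 + 30) = -1274*(-477) + 31 = 607698 + 31 = 607729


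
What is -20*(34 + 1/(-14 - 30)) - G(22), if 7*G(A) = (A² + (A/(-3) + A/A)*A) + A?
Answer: -169075/231 ≈ -731.93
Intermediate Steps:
G(A) = A/7 + A²/7 + A*(1 - A/3)/7 (G(A) = ((A² + (A/(-3) + A/A)*A) + A)/7 = ((A² + (A*(-⅓) + 1)*A) + A)/7 = ((A² + (-A/3 + 1)*A) + A)/7 = ((A² + (1 - A/3)*A) + A)/7 = ((A² + A*(1 - A/3)) + A)/7 = (A + A² + A*(1 - A/3))/7 = A/7 + A²/7 + A*(1 - A/3)/7)
-20*(34 + 1/(-14 - 30)) - G(22) = -20*(34 + 1/(-14 - 30)) - 2*22*(3 + 22)/21 = -20*(34 + 1/(-44)) - 2*22*25/21 = -20*(34 - 1/44) - 1*1100/21 = -20*1495/44 - 1100/21 = -7475/11 - 1100/21 = -169075/231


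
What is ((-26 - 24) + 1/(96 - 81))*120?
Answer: -5992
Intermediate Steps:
((-26 - 24) + 1/(96 - 81))*120 = (-50 + 1/15)*120 = -749/15*120 = -5992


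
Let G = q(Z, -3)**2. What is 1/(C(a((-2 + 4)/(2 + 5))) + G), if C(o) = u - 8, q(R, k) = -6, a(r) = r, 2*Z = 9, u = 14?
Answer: 1/42 ≈ 0.023810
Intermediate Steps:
Z = 9/2 (Z = (1/2)*9 = 9/2 ≈ 4.5000)
C(o) = 6 (C(o) = 14 - 8 = 6)
G = 36 (G = (-6)**2 = 36)
1/(C(a((-2 + 4)/(2 + 5))) + G) = 1/(6 + 36) = 1/42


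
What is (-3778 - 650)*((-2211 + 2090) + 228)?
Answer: -473796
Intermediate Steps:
(-3778 - 650)*((-2211 + 2090) + 228) = -4428*(-121 + 228) = -4428*107 = -473796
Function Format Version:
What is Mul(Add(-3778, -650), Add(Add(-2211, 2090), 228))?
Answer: -473796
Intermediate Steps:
Mul(Add(-3778, -650), Add(Add(-2211, 2090), 228)) = Mul(-4428, Add(-121, 228)) = Mul(-4428, 107) = -473796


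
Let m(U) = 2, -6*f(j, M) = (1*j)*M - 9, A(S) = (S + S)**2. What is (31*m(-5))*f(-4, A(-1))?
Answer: 775/3 ≈ 258.33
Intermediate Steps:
A(S) = 4*S**2 (A(S) = (2*S)**2 = 4*S**2)
f(j, M) = 3/2 - M*j/6 (f(j, M) = -((1*j)*M - 9)/6 = -(j*M - 9)/6 = -(M*j - 9)/6 = -(-9 + M*j)/6 = 3/2 - M*j/6)
(31*m(-5))*f(-4, A(-1)) = (31*2)*(3/2 - 1/6*4*(-1)**2*(-4)) = 62*(3/2 - 1/6*4*1*(-4)) = 62*(3/2 - 1/6*4*(-4)) = 62*(3/2 + 8/3) = 62*(25/6) = 775/3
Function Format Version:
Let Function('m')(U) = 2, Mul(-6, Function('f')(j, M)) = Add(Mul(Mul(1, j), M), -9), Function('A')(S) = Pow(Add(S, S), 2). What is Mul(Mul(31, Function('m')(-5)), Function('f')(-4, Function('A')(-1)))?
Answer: Rational(775, 3) ≈ 258.33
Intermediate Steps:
Function('A')(S) = Mul(4, Pow(S, 2)) (Function('A')(S) = Pow(Mul(2, S), 2) = Mul(4, Pow(S, 2)))
Function('f')(j, M) = Add(Rational(3, 2), Mul(Rational(-1, 6), M, j)) (Function('f')(j, M) = Mul(Rational(-1, 6), Add(Mul(Mul(1, j), M), -9)) = Mul(Rational(-1, 6), Add(Mul(j, M), -9)) = Mul(Rational(-1, 6), Add(Mul(M, j), -9)) = Mul(Rational(-1, 6), Add(-9, Mul(M, j))) = Add(Rational(3, 2), Mul(Rational(-1, 6), M, j)))
Mul(Mul(31, Function('m')(-5)), Function('f')(-4, Function('A')(-1))) = Mul(Mul(31, 2), Add(Rational(3, 2), Mul(Rational(-1, 6), Mul(4, Pow(-1, 2)), -4))) = Mul(62, Add(Rational(3, 2), Mul(Rational(-1, 6), Mul(4, 1), -4))) = Mul(62, Add(Rational(3, 2), Mul(Rational(-1, 6), 4, -4))) = Mul(62, Add(Rational(3, 2), Rational(8, 3))) = Mul(62, Rational(25, 6)) = Rational(775, 3)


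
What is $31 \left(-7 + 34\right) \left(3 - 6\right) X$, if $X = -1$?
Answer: $2511$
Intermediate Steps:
$31 \left(-7 + 34\right) \left(3 - 6\right) X = 31 \left(-7 + 34\right) \left(3 - 6\right) \left(-1\right) = 31 \cdot 27 \left(3 - 6\right) \left(-1\right) = 837 \left(\left(-3\right) \left(-1\right)\right) = 837 \cdot 3 = 2511$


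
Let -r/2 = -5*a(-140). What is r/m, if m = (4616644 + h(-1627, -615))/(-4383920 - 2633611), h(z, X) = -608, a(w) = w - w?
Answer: 0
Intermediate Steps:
a(w) = 0
m = -4616036/7017531 (m = (4616644 - 608)/(-4383920 - 2633611) = 4616036/(-7017531) = 4616036*(-1/7017531) = -4616036/7017531 ≈ -0.65779)
r = 0 (r = -(-10)*0 = -2*0 = 0)
r/m = 0/(-4616036/7017531) = 0*(-7017531/4616036) = 0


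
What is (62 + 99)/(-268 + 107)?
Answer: -1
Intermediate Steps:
(62 + 99)/(-268 + 107) = 161/(-161) = 161*(-1/161) = -1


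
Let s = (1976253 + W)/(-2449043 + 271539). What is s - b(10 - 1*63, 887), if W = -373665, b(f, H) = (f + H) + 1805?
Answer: -1437008911/544376 ≈ -2639.7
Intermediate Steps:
b(f, H) = 1805 + H + f (b(f, H) = (H + f) + 1805 = 1805 + H + f)
s = -400647/544376 (s = (1976253 - 373665)/(-2449043 + 271539) = 1602588/(-2177504) = 1602588*(-1/2177504) = -400647/544376 ≈ -0.73597)
s - b(10 - 1*63, 887) = -400647/544376 - (1805 + 887 + (10 - 1*63)) = -400647/544376 - (1805 + 887 + (10 - 63)) = -400647/544376 - (1805 + 887 - 53) = -400647/544376 - 1*2639 = -400647/544376 - 2639 = -1437008911/544376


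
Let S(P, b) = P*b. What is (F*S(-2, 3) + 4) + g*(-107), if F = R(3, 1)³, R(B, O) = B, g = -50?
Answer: 5192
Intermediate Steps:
F = 27 (F = 3³ = 27)
(F*S(-2, 3) + 4) + g*(-107) = (27*(-2*3) + 4) - 50*(-107) = (27*(-6) + 4) + 5350 = (-162 + 4) + 5350 = -158 + 5350 = 5192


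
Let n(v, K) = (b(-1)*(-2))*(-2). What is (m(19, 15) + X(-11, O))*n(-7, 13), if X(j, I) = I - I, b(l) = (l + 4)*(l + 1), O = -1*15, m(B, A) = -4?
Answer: 0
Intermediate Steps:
O = -15
b(l) = (1 + l)*(4 + l) (b(l) = (4 + l)*(1 + l) = (1 + l)*(4 + l))
X(j, I) = 0
n(v, K) = 0 (n(v, K) = ((4 + (-1)² + 5*(-1))*(-2))*(-2) = ((4 + 1 - 5)*(-2))*(-2) = (0*(-2))*(-2) = 0*(-2) = 0)
(m(19, 15) + X(-11, O))*n(-7, 13) = (-4 + 0)*0 = -4*0 = 0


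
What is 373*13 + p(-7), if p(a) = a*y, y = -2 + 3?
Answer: 4842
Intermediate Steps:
y = 1
p(a) = a (p(a) = a*1 = a)
373*13 + p(-7) = 373*13 - 7 = 4849 - 7 = 4842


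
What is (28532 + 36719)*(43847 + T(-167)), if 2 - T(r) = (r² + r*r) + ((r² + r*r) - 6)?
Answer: -4417557951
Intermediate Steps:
T(r) = 8 - 4*r² (T(r) = 2 - ((r² + r*r) + ((r² + r*r) - 6)) = 2 - ((r² + r²) + ((r² + r²) - 6)) = 2 - (2*r² + (2*r² - 6)) = 2 - (2*r² + (-6 + 2*r²)) = 2 - (-6 + 4*r²) = 2 + (6 - 4*r²) = 8 - 4*r²)
(28532 + 36719)*(43847 + T(-167)) = (28532 + 36719)*(43847 + (8 - 4*(-167)²)) = 65251*(43847 + (8 - 4*27889)) = 65251*(43847 + (8 - 111556)) = 65251*(43847 - 111548) = 65251*(-67701) = -4417557951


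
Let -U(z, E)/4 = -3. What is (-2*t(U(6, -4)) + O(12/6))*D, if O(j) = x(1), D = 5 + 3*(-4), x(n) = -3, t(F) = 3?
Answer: 63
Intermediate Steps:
U(z, E) = 12 (U(z, E) = -4*(-3) = 12)
D = -7 (D = 5 - 12 = -7)
O(j) = -3
(-2*t(U(6, -4)) + O(12/6))*D = (-2*3 - 3)*(-7) = (-6 - 3)*(-7) = -9*(-7) = 63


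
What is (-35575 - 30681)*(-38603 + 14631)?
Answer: 1588288832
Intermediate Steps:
(-35575 - 30681)*(-38603 + 14631) = -66256*(-23972) = 1588288832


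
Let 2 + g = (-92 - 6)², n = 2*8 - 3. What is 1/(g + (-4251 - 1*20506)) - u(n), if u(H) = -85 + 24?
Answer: 924454/15155 ≈ 61.000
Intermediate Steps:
n = 13 (n = 16 - 3 = 13)
u(H) = -61
g = 9602 (g = -2 + (-92 - 6)² = -2 + (-98)² = -2 + 9604 = 9602)
1/(g + (-4251 - 1*20506)) - u(n) = 1/(9602 + (-4251 - 1*20506)) - 1*(-61) = 1/(9602 + (-4251 - 20506)) + 61 = 1/(9602 - 24757) + 61 = 1/(-15155) + 61 = -1/15155 + 61 = 924454/15155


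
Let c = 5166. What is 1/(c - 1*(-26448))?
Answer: 1/31614 ≈ 3.1632e-5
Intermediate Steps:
1/(c - 1*(-26448)) = 1/(5166 - 1*(-26448)) = 1/(5166 + 26448) = 1/31614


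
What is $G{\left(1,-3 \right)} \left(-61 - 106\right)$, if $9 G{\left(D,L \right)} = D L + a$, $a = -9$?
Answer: $\frac{668}{3} \approx 222.67$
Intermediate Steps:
$G{\left(D,L \right)} = -1 + \frac{D L}{9}$ ($G{\left(D,L \right)} = \frac{D L - 9}{9} = \frac{-9 + D L}{9} = -1 + \frac{D L}{9}$)
$G{\left(1,-3 \right)} \left(-61 - 106\right) = \left(-1 + \frac{1}{9} \cdot 1 \left(-3\right)\right) \left(-61 - 106\right) = \left(-1 - \frac{1}{3}\right) \left(-167\right) = \left(- \frac{4}{3}\right) \left(-167\right) = \frac{668}{3}$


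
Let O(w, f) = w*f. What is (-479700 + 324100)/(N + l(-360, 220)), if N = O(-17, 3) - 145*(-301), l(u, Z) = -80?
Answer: -77800/21757 ≈ -3.5759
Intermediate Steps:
O(w, f) = f*w
N = 43594 (N = 3*(-17) - 145*(-301) = -51 + 43645 = 43594)
(-479700 + 324100)/(N + l(-360, 220)) = (-479700 + 324100)/(43594 - 80) = -155600/43514 = -155600*1/43514 = -77800/21757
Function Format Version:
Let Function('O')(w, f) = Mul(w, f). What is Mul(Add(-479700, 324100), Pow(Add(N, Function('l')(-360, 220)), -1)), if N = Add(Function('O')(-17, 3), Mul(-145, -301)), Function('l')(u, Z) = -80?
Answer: Rational(-77800, 21757) ≈ -3.5759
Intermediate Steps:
Function('O')(w, f) = Mul(f, w)
N = 43594 (N = Add(Mul(3, -17), Mul(-145, -301)) = Add(-51, 43645) = 43594)
Mul(Add(-479700, 324100), Pow(Add(N, Function('l')(-360, 220)), -1)) = Mul(Add(-479700, 324100), Pow(Add(43594, -80), -1)) = Mul(-155600, Pow(43514, -1)) = Mul(-155600, Rational(1, 43514)) = Rational(-77800, 21757)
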